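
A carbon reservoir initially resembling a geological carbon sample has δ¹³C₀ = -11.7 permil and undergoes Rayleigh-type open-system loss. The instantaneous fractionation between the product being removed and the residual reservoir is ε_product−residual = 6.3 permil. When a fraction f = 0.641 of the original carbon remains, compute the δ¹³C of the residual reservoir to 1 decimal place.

Rayleigh residual: δ_res = (δ₀ + 1000)·f^(α−1) − 1000
α = ε/1000 + 1 = 1.00630, so α − 1 = 0.00630
f^(α−1) = 0.641^(0.00630) = 0.997202
δ_res = (-11.7 + 1000) × 0.997202 − 1000 = 985.535 − 1000 = -14.47 permil

-14.5 permil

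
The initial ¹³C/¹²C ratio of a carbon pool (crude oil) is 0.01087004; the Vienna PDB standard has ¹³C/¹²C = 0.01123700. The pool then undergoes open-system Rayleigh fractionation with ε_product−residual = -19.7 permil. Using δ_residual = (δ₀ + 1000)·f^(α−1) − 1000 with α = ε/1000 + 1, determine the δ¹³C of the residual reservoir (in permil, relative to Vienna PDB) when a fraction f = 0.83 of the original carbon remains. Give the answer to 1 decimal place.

δ₀ = (0.01087004/0.01123700 − 1)×1000 = (0.967344 − 1)×1000 = -32.656 permil
α − 1 = ε/1000 = -0.0197
f^(α−1) = 0.83^(-0.0197) = 1.003677
δ_res = (-32.656 + 1000) × 1.003677 − 1000 = 970.901 − 1000 = -29.10 permil

-29.1 permil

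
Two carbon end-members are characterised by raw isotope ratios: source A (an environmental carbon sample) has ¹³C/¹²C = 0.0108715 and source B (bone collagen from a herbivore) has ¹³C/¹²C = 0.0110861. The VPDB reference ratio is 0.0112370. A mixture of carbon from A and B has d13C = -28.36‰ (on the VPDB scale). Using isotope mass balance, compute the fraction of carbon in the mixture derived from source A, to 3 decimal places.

δ_A = (0.0108715/0.0112370 − 1)×1000 = (0.967474 − 1)×1000 = -32.526‰
δ_B = (0.0110861/0.0112370 − 1)×1000 = (0.986571 − 1)×1000 = -13.429‰
f_A = (δ_mix − δ_B)/(δ_A − δ_B) = (-28.36 − (-13.429))/(-32.526 − (-13.429))
f_A = -14.931 / -19.098 = 0.7818

0.782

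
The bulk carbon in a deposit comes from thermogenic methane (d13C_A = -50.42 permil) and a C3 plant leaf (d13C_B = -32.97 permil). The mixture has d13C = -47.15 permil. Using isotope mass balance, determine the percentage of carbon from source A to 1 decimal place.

δ_mix = f_A·δ_A + (1 − f_A)·δ_B  ⇒  f_A = (δ_mix − δ_B)/(δ_A − δ_B)
f_A = (-47.15 − (-32.97)) / (-50.42 − (-32.97))
f_A = -14.18 / -17.45 = 0.8126

81.3%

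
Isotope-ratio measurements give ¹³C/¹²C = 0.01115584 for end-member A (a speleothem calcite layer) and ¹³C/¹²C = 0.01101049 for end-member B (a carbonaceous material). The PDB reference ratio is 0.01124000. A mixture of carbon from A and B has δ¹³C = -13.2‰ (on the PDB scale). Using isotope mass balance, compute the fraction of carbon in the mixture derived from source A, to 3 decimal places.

0.558

δ_A = (0.01115584/0.01124000 − 1)×1000 = (0.992512 − 1)×1000 = -7.488‰
δ_B = (0.01101049/0.01124000 − 1)×1000 = (0.979581 − 1)×1000 = -20.419‰
f_A = (δ_mix − δ_B)/(δ_A − δ_B) = (-13.2 − (-20.419))/(-7.488 − (-20.419))
f_A = 7.219 / 12.931 = 0.5583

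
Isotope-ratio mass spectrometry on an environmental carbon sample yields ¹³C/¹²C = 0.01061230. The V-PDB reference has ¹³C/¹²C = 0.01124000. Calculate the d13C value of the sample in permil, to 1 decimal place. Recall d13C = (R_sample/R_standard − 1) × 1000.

d13C = (R_sample / R_standard − 1) × 1000
R_sample / R_standard = 0.01061230 / 0.01124000 = 0.944155
d13C = (0.944155 − 1) × 1000 = -55.85 permil

-55.8 permil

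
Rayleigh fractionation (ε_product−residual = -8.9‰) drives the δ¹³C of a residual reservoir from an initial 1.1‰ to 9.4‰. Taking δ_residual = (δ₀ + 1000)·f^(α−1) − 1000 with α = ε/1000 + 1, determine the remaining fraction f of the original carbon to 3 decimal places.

α − 1 = ε/1000 = -0.0089
(δ_res + 1000)/(δ₀ + 1000) = (9.4 + 1000)/(1.1 + 1000) = 1009.4/1001.1 = 1.008291
f = 1.008291^(1/-0.0089) = exp(ln(1.008291)/-0.0089) = exp(0.00826/-0.0089)
f = exp(-0.9277) = 0.3955

0.395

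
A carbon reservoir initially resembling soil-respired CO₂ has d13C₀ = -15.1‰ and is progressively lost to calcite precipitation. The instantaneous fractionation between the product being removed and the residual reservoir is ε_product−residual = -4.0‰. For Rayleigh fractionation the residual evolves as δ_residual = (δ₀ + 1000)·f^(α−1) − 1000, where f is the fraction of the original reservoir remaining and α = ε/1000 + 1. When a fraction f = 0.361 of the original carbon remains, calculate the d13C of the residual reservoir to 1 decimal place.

Rayleigh residual: δ_res = (δ₀ + 1000)·f^(α−1) − 1000
α = ε/1000 + 1 = 0.99600, so α − 1 = -0.00400
f^(α−1) = 0.361^(-0.00400) = 1.004084
δ_res = (-15.1 + 1000) × 1.004084 − 1000 = 988.922 − 1000 = -11.08‰

-11.1‰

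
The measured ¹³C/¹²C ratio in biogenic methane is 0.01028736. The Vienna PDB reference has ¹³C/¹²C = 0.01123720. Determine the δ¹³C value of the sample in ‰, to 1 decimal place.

δ¹³C = (R_sample / R_standard − 1) × 1000
R_sample / R_standard = 0.01028736 / 0.01123720 = 0.915474
δ¹³C = (0.915474 − 1) × 1000 = -84.53‰

-84.5‰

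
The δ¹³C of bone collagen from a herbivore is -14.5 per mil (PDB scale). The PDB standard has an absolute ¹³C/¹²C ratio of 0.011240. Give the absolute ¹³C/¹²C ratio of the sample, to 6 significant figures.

0.0110770

R_sample = R_standard × (δ¹³C/1000 + 1)
R_sample = 0.011240 × (-14.5/1000 + 1) = 0.011240 × 0.985500
R_sample = 0.0110770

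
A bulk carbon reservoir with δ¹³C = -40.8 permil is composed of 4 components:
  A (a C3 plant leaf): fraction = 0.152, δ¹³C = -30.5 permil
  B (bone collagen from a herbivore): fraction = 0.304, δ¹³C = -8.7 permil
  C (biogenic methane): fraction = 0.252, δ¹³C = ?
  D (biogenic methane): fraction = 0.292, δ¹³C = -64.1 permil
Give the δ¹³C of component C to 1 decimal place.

Isotope mass balance: δ_bulk = Σ fᵢ·δᵢ.
-40.8 = 0.152×(-30.5) + 0.304×(-8.7) + 0.252×δ_C + 0.292×(-64.1)
0.252·δ_C = -40.8 − (-25.998) = -14.802
δ_C = -14.802 / 0.252 = -58.74 permil

-58.7 permil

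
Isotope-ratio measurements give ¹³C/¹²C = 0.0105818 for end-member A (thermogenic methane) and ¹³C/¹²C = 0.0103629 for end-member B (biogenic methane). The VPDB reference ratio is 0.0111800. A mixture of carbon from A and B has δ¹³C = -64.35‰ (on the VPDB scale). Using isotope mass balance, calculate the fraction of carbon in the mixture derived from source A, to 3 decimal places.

0.446

δ_A = (0.0105818/0.0111800 − 1)×1000 = (0.946494 − 1)×1000 = -53.506‰
δ_B = (0.0103629/0.0111800 − 1)×1000 = (0.926914 − 1)×1000 = -73.086‰
f_A = (δ_mix − δ_B)/(δ_A − δ_B) = (-64.35 − (-73.086))/(-53.506 − (-73.086))
f_A = 8.736 / 19.580 = 0.4462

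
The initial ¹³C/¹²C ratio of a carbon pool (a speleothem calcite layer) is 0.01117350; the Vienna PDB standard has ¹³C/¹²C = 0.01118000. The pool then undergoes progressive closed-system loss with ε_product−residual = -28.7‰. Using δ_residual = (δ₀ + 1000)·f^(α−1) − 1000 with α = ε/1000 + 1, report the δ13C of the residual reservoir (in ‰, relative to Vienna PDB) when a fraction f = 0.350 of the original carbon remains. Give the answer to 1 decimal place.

δ₀ = (0.01117350/0.01118000 − 1)×1000 = (0.999419 − 1)×1000 = -0.581‰
α − 1 = ε/1000 = -0.0287
f^(α−1) = 0.350^(-0.0287) = 1.030588
δ_res = (-0.581 + 1000) × 1.030588 − 1000 = 1029.989 − 1000 = 29.99‰

30.0‰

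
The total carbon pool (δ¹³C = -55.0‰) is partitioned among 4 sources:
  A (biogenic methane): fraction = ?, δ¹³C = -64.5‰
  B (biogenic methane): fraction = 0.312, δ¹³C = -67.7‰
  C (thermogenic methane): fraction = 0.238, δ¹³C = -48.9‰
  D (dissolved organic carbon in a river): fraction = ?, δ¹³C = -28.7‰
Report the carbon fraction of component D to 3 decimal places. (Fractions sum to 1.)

0.190

Let f_D and f_A be the unknown fractions; fractions sum to 1 so f_D + f_A = 0.450.
Mass balance: Σ fᵢ·δᵢ = δ_bulk ⇒ f_D·(-28.7) + f_A·(-64.5) = -55.0 − (-32.761) = -22.239
Substitute f_A = 0.450 − f_D:
f_D·(-28.7 − -64.5) = -22.239 − 0.450×(-64.5) = 6.786
f_D = 6.786 / 35.8 = 0.1895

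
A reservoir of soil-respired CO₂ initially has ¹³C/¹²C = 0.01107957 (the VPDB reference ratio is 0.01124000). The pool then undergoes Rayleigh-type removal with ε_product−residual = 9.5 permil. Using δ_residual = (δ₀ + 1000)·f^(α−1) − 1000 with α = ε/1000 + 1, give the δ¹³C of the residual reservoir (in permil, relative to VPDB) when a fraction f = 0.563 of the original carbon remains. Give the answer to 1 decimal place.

-19.6 permil

δ₀ = (0.01107957/0.01124000 − 1)×1000 = (0.985727 − 1)×1000 = -14.273 permil
α − 1 = ε/1000 = 0.0095
f^(α−1) = 0.563^(0.0095) = 0.994557
δ_res = (-14.273 + 1000) × 0.994557 − 1000 = 980.362 − 1000 = -19.64 permil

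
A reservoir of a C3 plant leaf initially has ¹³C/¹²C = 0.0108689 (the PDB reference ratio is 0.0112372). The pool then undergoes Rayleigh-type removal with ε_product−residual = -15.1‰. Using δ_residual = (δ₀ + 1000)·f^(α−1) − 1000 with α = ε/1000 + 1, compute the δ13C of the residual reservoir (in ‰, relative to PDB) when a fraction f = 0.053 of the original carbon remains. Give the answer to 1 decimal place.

δ₀ = (0.0108689/0.0112372 − 1)×1000 = (0.967225 − 1)×1000 = -32.775‰
α − 1 = ε/1000 = -0.0151
f^(α−1) = 0.053^(-0.0151) = 1.045354
δ_res = (-32.775 + 1000) × 1.045354 − 1000 = 1011.093 − 1000 = 11.09‰

11.1‰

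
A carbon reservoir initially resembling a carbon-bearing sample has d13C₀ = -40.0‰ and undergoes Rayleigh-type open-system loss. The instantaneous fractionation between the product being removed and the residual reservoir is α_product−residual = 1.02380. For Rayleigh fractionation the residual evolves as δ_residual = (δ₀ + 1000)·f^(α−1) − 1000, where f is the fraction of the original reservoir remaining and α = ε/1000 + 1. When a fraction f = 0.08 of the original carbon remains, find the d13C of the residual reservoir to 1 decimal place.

-96.0‰

Rayleigh residual: δ_res = (δ₀ + 1000)·f^(α−1) − 1000
α − 1 = 0.02380
f^(α−1) = 0.08^(0.02380) = 0.941659
δ_res = (-40.0 + 1000) × 0.941659 − 1000 = 903.992 − 1000 = -96.01‰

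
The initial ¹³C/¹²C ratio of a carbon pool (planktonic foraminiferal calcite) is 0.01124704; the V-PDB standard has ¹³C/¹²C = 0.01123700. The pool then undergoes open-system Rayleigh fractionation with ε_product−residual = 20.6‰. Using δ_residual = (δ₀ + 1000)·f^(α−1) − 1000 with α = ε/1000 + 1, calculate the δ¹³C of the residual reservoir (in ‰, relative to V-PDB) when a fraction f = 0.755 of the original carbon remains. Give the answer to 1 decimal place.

δ₀ = (0.01124704/0.01123700 − 1)×1000 = (1.000893 − 1)×1000 = 0.893‰
α − 1 = ε/1000 = 0.0206
f^(α−1) = 0.755^(0.0206) = 0.994227
δ_res = (0.893 + 1000) × 0.994227 − 1000 = 995.116 − 1000 = -4.88‰

-4.9‰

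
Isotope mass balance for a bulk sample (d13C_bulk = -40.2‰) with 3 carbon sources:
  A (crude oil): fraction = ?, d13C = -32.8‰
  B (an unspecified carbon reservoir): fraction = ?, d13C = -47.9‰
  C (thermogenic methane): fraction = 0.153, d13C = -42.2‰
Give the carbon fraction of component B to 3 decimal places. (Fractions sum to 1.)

Let f_B and f_A be the unknown fractions; fractions sum to 1 so f_B + f_A = 0.847.
Mass balance: Σ fᵢ·δᵢ = δ_bulk ⇒ f_B·(-47.9) + f_A·(-32.8) = -40.2 − (-6.457) = -33.743
Substitute f_A = 0.847 − f_B:
f_B·(-47.9 − -32.8) = -33.743 − 0.847×(-32.8) = -5.962
f_B = -5.962 / -15.1 = 0.3948

0.395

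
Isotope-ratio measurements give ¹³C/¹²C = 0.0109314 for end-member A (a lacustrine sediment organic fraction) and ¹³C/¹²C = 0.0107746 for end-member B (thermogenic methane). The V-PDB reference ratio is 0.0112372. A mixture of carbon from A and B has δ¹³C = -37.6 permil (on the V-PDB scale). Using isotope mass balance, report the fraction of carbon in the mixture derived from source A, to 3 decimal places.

δ_A = (0.0109314/0.0112372 − 1)×1000 = (0.972787 − 1)×1000 = -27.213 permil
δ_B = (0.0107746/0.0112372 − 1)×1000 = (0.958833 − 1)×1000 = -41.167 permil
f_A = (δ_mix − δ_B)/(δ_A − δ_B) = (-37.6 − (-41.167))/(-27.213 − (-41.167))
f_A = 3.567 / 13.954 = 0.2556

0.256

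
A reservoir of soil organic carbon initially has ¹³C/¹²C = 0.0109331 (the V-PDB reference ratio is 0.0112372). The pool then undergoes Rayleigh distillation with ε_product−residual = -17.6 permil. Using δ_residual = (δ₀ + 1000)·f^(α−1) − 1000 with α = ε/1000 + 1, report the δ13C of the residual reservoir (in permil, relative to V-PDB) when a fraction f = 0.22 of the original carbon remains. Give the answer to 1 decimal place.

-0.8 permil

δ₀ = (0.0109331/0.0112372 − 1)×1000 = (0.972938 − 1)×1000 = -27.062 permil
α − 1 = ε/1000 = -0.0176
f^(α−1) = 0.22^(-0.0176) = 1.027007
δ_res = (-27.062 + 1000) × 1.027007 − 1000 = 999.214 − 1000 = -0.79 permil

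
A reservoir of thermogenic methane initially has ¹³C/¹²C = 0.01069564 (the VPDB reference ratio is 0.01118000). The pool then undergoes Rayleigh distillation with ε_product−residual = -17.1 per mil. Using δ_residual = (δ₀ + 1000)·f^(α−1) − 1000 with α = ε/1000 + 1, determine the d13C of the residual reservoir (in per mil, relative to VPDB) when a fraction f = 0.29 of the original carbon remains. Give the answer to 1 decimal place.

-22.9 per mil

δ₀ = (0.01069564/0.01118000 − 1)×1000 = (0.956676 − 1)×1000 = -43.324 per mil
α − 1 = ε/1000 = -0.0171
f^(α−1) = 0.29^(-0.0171) = 1.021393
δ_res = (-43.324 + 1000) × 1.021393 − 1000 = 977.143 − 1000 = -22.86 per mil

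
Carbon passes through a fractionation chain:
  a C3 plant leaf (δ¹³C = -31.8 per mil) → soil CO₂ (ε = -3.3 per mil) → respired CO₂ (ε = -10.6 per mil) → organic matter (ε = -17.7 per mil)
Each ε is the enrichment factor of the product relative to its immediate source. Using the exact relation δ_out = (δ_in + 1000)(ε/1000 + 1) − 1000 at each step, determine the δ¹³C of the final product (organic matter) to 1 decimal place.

step 1: δ = (-31.80 + 1000)·(-3.3/1000 + 1) − 1000 = -35.00 per mil
step 2: δ = (-35.00 + 1000)·(-10.6/1000 + 1) − 1000 = -45.22 per mil
step 3: δ = (-45.22 + 1000)·(-17.7/1000 + 1) − 1000 = -62.12 per mil

-62.1 per mil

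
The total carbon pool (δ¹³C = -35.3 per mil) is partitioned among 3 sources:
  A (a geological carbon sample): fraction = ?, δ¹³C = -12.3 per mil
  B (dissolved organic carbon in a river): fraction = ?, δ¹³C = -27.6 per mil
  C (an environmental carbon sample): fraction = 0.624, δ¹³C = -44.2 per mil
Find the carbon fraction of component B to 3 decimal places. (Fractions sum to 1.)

0.202

Let f_B and f_A be the unknown fractions; fractions sum to 1 so f_B + f_A = 0.376.
Mass balance: Σ fᵢ·δᵢ = δ_bulk ⇒ f_B·(-27.6) + f_A·(-12.3) = -35.3 − (-27.581) = -7.719
Substitute f_A = 0.376 − f_B:
f_B·(-27.6 − -12.3) = -7.719 − 0.376×(-12.3) = -3.094
f_B = -3.094 / -15.3 = 0.2022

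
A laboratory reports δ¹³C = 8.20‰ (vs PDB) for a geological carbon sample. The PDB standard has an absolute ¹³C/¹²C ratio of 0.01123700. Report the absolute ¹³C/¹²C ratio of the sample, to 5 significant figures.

0.011329

R_sample = R_standard × (δ¹³C/1000 + 1)
R_sample = 0.01123700 × (8.20/1000 + 1) = 0.01123700 × 1.008200
R_sample = 0.0113291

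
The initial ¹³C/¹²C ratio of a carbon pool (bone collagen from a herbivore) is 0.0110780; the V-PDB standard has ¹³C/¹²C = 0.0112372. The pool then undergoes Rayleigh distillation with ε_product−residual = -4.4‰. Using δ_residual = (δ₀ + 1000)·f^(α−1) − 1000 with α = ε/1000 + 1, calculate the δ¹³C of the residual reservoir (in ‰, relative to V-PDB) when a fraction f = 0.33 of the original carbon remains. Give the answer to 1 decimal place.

δ₀ = (0.0110780/0.0112372 − 1)×1000 = (0.985833 − 1)×1000 = -14.167‰
α − 1 = ε/1000 = -0.0044
f^(α−1) = 0.33^(-0.0044) = 1.004890
δ_res = (-14.167 + 1000) × 1.004890 − 1000 = 990.654 − 1000 = -9.35‰

-9.3‰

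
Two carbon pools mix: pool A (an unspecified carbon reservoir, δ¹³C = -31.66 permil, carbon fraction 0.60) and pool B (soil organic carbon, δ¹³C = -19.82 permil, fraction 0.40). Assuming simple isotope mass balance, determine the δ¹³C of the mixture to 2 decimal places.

-26.92 permil

δ_mix = f_A·δ_A + f_B·δ_B
δ_mix = 0.60 × (-31.66) + 0.40 × (-19.82)
δ_mix = -18.996 + -7.928 = -26.924 permil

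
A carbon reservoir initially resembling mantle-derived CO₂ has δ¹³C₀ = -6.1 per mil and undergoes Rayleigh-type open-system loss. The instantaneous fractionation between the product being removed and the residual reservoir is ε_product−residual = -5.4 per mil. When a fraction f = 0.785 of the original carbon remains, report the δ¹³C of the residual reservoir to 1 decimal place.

Rayleigh residual: δ_res = (δ₀ + 1000)·f^(α−1) − 1000
α = ε/1000 + 1 = 0.99460, so α − 1 = -0.00540
f^(α−1) = 0.785^(-0.00540) = 1.001308
δ_res = (-6.1 + 1000) × 1.001308 − 1000 = 995.200 − 1000 = -4.80 per mil

-4.8 per mil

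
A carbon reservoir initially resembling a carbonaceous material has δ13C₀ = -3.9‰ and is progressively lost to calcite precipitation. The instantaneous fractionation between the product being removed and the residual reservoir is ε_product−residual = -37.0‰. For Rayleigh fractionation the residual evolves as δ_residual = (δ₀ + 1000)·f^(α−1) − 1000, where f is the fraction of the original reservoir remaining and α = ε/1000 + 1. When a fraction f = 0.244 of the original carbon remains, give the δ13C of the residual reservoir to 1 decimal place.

49.5‰

Rayleigh residual: δ_res = (δ₀ + 1000)·f^(α−1) − 1000
α = ε/1000 + 1 = 0.96300, so α − 1 = -0.03700
f^(α−1) = 0.244^(-0.03700) = 1.053578
δ_res = (-3.9 + 1000) × 1.053578 − 1000 = 1049.469 − 1000 = 49.47‰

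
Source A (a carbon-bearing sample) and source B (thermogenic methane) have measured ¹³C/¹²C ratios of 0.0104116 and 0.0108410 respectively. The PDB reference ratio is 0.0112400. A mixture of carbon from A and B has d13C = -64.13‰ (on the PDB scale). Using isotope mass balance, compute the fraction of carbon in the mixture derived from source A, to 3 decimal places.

δ_A = (0.0104116/0.0112400 − 1)×1000 = (0.926299 − 1)×1000 = -73.701‰
δ_B = (0.0108410/0.0112400 − 1)×1000 = (0.964502 − 1)×1000 = -35.498‰
f_A = (δ_mix − δ_B)/(δ_A − δ_B) = (-64.13 − (-35.498))/(-73.701 − (-35.498))
f_A = -28.632 / -38.203 = 0.7495

0.749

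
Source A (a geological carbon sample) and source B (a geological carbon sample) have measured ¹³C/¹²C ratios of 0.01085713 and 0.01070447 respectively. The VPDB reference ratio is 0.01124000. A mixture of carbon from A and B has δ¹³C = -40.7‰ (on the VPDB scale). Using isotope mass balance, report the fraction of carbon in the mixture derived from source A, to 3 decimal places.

δ_A = (0.01085713/0.01124000 − 1)×1000 = (0.965937 − 1)×1000 = -34.063‰
δ_B = (0.01070447/0.01124000 − 1)×1000 = (0.952355 − 1)×1000 = -47.645‰
f_A = (δ_mix − δ_B)/(δ_A − δ_B) = (-40.7 − (-47.645))/(-34.063 − (-47.645))
f_A = 6.945 / 13.582 = 0.5113

0.511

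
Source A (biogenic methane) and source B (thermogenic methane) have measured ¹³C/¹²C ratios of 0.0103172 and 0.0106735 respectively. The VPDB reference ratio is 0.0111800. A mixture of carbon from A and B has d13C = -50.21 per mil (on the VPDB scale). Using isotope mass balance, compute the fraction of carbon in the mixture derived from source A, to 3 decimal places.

0.154

δ_A = (0.0103172/0.0111800 − 1)×1000 = (0.922826 − 1)×1000 = -77.174 per mil
δ_B = (0.0106735/0.0111800 − 1)×1000 = (0.954696 − 1)×1000 = -45.304 per mil
f_A = (δ_mix − δ_B)/(δ_A − δ_B) = (-50.21 − (-45.304))/(-77.174 − (-45.304))
f_A = -4.906 / -31.869 = 0.1539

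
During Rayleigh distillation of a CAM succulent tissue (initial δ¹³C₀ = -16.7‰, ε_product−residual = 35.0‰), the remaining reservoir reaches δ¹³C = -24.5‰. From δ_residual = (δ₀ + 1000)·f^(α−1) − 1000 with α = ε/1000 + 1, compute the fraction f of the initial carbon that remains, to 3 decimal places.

0.796

α − 1 = ε/1000 = 0.0350
(δ_res + 1000)/(δ₀ + 1000) = (-24.5 + 1000)/(-16.7 + 1000) = 975.5/983.3 = 0.992068
f = 0.992068^(1/0.0350) = exp(ln(0.992068)/0.0350) = exp(-0.00796/0.0350)
f = exp(-0.2275) = 0.7965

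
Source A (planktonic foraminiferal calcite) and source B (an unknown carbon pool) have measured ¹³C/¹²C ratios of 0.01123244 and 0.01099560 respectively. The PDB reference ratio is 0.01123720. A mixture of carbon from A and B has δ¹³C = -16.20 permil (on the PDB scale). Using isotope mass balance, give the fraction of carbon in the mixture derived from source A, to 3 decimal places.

0.251

δ_A = (0.01123244/0.01123720 − 1)×1000 = (0.999576 − 1)×1000 = -0.424 permil
δ_B = (0.01099560/0.01123720 − 1)×1000 = (0.978500 − 1)×1000 = -21.500 permil
f_A = (δ_mix − δ_B)/(δ_A − δ_B) = (-16.20 − (-21.500))/(-0.424 − (-21.500))
f_A = 5.300 / 21.076 = 0.2515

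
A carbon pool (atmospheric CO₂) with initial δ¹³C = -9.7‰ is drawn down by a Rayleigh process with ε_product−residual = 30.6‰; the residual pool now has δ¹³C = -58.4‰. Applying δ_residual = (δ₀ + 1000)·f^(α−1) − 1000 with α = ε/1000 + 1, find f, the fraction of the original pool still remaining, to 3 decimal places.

0.192

α − 1 = ε/1000 = 0.0306
(δ_res + 1000)/(δ₀ + 1000) = (-58.4 + 1000)/(-9.7 + 1000) = 941.6/990.3 = 0.950823
f = 0.950823^(1/0.0306) = exp(ln(0.950823)/0.0306) = exp(-0.05043/0.0306)
f = exp(-1.6480) = 0.1924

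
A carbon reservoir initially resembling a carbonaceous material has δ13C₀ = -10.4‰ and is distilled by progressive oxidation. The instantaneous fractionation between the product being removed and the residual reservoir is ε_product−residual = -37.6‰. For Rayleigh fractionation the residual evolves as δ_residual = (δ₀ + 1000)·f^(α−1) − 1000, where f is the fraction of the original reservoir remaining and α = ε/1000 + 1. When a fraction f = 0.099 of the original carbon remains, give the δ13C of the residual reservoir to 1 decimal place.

79.5‰

Rayleigh residual: δ_res = (δ₀ + 1000)·f^(α−1) − 1000
α = ε/1000 + 1 = 0.96240, so α − 1 = -0.03760
f^(α−1) = 0.099^(-0.03760) = 1.090848
δ_res = (-10.4 + 1000) × 1.090848 − 1000 = 1079.503 − 1000 = 79.50‰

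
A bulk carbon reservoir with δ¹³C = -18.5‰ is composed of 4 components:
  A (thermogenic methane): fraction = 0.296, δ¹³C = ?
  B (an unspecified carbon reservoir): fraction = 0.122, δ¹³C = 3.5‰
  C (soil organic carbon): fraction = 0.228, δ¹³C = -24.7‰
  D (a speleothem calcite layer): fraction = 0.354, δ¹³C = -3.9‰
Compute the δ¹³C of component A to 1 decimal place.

Isotope mass balance: δ_bulk = Σ fᵢ·δᵢ.
-18.5 = 0.296×δ_A + 0.122×(3.5) + 0.228×(-24.7) + 0.354×(-3.9)
0.296·δ_A = -18.5 − (-6.585) = -11.915
δ_A = -11.915 / 0.296 = -40.25‰

-40.3‰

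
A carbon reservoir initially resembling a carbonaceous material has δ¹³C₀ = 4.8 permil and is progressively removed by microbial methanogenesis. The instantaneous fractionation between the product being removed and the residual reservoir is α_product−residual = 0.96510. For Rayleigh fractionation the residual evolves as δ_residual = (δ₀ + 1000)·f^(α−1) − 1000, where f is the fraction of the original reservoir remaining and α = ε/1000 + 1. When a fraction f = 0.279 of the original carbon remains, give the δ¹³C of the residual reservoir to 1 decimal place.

Rayleigh residual: δ_res = (δ₀ + 1000)·f^(α−1) − 1000
α − 1 = -0.03490
f^(α−1) = 0.279^(-0.03490) = 1.045559
δ_res = (4.8 + 1000) × 1.045559 − 1000 = 1050.577 − 1000 = 50.58 permil

50.6 permil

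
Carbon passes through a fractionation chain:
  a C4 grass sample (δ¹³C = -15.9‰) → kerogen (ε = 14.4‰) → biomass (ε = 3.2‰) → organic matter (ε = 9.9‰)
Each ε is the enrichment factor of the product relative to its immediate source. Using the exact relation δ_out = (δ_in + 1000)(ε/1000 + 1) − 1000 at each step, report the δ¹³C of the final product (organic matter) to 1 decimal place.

step 1: δ = (-15.90 + 1000)·(14.4/1000 + 1) − 1000 = -1.73‰
step 2: δ = (-1.73 + 1000)·(3.2/1000 + 1) − 1000 = 1.47‰
step 3: δ = (1.47 + 1000)·(9.9/1000 + 1) − 1000 = 11.38‰

11.4‰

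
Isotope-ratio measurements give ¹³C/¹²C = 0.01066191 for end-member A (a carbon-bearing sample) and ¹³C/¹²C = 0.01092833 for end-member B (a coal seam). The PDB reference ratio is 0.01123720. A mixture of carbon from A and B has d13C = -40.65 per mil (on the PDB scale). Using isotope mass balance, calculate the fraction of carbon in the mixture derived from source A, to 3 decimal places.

δ_A = (0.01066191/0.01123720 − 1)×1000 = (0.948805 − 1)×1000 = -51.195 per mil
δ_B = (0.01092833/0.01123720 − 1)×1000 = (0.972514 − 1)×1000 = -27.486 per mil
f_A = (δ_mix − δ_B)/(δ_A − δ_B) = (-40.65 − (-27.486))/(-51.195 − (-27.486))
f_A = -13.164 / -23.709 = 0.5552

0.555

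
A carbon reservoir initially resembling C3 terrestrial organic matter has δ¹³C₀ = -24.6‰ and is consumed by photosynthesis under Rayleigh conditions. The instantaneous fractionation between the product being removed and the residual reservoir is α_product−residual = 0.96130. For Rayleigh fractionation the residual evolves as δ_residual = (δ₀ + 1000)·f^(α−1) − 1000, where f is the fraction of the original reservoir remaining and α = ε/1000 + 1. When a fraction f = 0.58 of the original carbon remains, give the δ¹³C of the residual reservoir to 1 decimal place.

Rayleigh residual: δ_res = (δ₀ + 1000)·f^(α−1) − 1000
α − 1 = -0.03870
f^(α−1) = 0.58^(-0.03870) = 1.021305
δ_res = (-24.6 + 1000) × 1.021305 − 1000 = 996.181 − 1000 = -3.82‰

-3.8‰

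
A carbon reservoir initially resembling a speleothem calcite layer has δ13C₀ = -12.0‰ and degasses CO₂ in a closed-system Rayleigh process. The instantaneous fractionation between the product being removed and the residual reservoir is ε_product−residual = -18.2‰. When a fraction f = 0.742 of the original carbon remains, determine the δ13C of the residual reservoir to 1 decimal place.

-6.6‰

Rayleigh residual: δ_res = (δ₀ + 1000)·f^(α−1) − 1000
α = ε/1000 + 1 = 0.98180, so α − 1 = -0.01820
f^(α−1) = 0.742^(-0.01820) = 1.005446
δ_res = (-12.0 + 1000) × 1.005446 − 1000 = 993.380 − 1000 = -6.62‰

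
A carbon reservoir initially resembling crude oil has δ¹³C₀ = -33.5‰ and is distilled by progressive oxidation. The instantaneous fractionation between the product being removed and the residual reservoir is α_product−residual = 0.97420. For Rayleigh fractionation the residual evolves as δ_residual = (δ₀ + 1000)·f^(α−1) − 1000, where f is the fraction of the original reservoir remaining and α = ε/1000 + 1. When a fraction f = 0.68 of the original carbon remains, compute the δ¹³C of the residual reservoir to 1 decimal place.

-23.8‰

Rayleigh residual: δ_res = (δ₀ + 1000)·f^(α−1) − 1000
α − 1 = -0.02580
f^(α−1) = 0.68^(-0.02580) = 1.010000
δ_res = (-33.5 + 1000) × 1.010000 − 1000 = 976.165 − 1000 = -23.84‰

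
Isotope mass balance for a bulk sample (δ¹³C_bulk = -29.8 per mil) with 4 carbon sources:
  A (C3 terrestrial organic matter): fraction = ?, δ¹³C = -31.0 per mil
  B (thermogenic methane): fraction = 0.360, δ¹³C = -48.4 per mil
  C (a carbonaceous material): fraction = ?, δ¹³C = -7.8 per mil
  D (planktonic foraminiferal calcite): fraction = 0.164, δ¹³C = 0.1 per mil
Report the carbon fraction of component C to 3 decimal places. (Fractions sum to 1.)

Let f_C and f_A be the unknown fractions; fractions sum to 1 so f_C + f_A = 0.476.
Mass balance: Σ fᵢ·δᵢ = δ_bulk ⇒ f_C·(-7.8) + f_A·(-31.0) = -29.8 − (-17.408) = -12.392
Substitute f_A = 0.476 − f_C:
f_C·(-7.8 − -31.0) = -12.392 − 0.476×(-31.0) = 2.364
f_C = 2.364 / 23.2 = 0.1019

0.102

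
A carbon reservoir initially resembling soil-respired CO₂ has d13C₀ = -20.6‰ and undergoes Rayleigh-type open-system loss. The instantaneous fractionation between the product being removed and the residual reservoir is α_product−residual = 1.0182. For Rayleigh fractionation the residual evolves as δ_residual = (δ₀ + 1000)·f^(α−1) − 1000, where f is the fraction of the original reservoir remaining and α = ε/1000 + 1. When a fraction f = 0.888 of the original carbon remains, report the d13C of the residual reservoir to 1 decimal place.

Rayleigh residual: δ_res = (δ₀ + 1000)·f^(α−1) − 1000
α − 1 = 0.01820
f^(α−1) = 0.888^(0.01820) = 0.997840
δ_res = (-20.6 + 1000) × 0.997840 − 1000 = 977.285 − 1000 = -22.72‰

-22.7‰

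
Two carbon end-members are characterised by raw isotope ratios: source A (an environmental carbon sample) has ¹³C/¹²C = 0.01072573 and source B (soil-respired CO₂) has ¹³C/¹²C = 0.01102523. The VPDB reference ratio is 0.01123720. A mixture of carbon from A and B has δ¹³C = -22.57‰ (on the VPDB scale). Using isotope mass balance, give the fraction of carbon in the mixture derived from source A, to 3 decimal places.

δ_A = (0.01072573/0.01123720 − 1)×1000 = (0.954484 − 1)×1000 = -45.516‰
δ_B = (0.01102523/0.01123720 − 1)×1000 = (0.981137 − 1)×1000 = -18.863‰
f_A = (δ_mix − δ_B)/(δ_A − δ_B) = (-22.57 − (-18.863))/(-45.516 − (-18.863))
f_A = -3.707 / -26.653 = 0.1391

0.139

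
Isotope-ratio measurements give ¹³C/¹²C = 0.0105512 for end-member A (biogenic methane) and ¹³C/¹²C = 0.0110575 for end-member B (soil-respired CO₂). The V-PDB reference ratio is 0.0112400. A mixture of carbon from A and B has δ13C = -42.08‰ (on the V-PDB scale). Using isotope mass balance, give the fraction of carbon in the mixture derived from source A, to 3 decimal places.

δ_A = (0.0105512/0.0112400 − 1)×1000 = (0.938719 − 1)×1000 = -61.281‰
δ_B = (0.0110575/0.0112400 − 1)×1000 = (0.983763 − 1)×1000 = -16.237‰
f_A = (δ_mix − δ_B)/(δ_A − δ_B) = (-42.08 − (-16.237))/(-61.281 − (-16.237))
f_A = -25.843 / -45.044 = 0.5737

0.574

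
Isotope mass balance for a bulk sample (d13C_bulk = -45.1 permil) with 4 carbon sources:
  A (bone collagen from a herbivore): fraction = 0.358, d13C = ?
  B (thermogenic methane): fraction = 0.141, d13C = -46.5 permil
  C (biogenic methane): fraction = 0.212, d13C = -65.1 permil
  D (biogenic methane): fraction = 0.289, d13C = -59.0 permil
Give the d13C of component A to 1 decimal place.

-21.5 permil

Isotope mass balance: δ_bulk = Σ fᵢ·δᵢ.
-45.1 = 0.358×δ_A + 0.141×(-46.5) + 0.212×(-65.1) + 0.289×(-59.0)
0.358·δ_A = -45.1 − (-37.409) = -7.691
δ_A = -7.691 / 0.358 = -21.48 permil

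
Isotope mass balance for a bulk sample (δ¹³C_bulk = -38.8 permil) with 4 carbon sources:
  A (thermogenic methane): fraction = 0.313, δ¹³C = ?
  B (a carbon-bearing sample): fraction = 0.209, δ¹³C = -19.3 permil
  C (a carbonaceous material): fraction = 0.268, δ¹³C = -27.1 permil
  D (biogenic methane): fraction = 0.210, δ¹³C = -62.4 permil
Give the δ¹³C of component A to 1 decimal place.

-46.0 permil

Isotope mass balance: δ_bulk = Σ fᵢ·δᵢ.
-38.8 = 0.313×δ_A + 0.209×(-19.3) + 0.268×(-27.1) + 0.210×(-62.4)
0.313·δ_A = -38.8 − (-24.401) = -14.399
δ_A = -14.399 / 0.313 = -46.00 permil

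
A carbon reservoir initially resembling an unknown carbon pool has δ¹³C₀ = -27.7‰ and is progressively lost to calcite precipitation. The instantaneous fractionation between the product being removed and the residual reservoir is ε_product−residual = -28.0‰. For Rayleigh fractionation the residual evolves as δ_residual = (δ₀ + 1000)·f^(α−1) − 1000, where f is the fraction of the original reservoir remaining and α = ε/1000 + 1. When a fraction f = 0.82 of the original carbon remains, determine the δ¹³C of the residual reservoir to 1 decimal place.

-22.3‰

Rayleigh residual: δ_res = (δ₀ + 1000)·f^(α−1) − 1000
α = ε/1000 + 1 = 0.97200, so α − 1 = -0.02800
f^(α−1) = 0.82^(-0.02800) = 1.005572
δ_res = (-27.7 + 1000) × 1.005572 − 1000 = 977.718 − 1000 = -22.28‰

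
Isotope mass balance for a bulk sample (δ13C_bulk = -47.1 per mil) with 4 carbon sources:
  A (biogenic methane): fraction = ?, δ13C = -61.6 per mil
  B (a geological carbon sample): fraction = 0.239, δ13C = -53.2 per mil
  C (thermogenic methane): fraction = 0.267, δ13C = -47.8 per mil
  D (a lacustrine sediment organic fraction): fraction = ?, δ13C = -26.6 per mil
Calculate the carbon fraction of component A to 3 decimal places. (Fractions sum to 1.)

Let f_A and f_D be the unknown fractions; fractions sum to 1 so f_A + f_D = 0.494.
Mass balance: Σ fᵢ·δᵢ = δ_bulk ⇒ f_A·(-61.6) + f_D·(-26.6) = -47.1 − (-25.477) = -21.623
Substitute f_D = 0.494 − f_A:
f_A·(-61.6 − -26.6) = -21.623 − 0.494×(-26.6) = -8.482
f_A = -8.482 / -35.0 = 0.2423

0.242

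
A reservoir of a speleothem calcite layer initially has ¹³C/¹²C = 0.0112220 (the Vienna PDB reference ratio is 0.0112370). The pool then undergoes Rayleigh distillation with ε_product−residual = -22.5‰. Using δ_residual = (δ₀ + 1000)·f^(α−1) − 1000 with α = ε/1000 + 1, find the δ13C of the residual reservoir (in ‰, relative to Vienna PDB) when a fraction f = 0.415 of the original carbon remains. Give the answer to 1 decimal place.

δ₀ = (0.0112220/0.0112370 − 1)×1000 = (0.998665 − 1)×1000 = -1.335‰
α − 1 = ε/1000 = -0.0225
f^(α−1) = 0.415^(-0.0225) = 1.019985
δ_res = (-1.335 + 1000) × 1.019985 − 1000 = 1018.624 − 1000 = 18.62‰

18.6‰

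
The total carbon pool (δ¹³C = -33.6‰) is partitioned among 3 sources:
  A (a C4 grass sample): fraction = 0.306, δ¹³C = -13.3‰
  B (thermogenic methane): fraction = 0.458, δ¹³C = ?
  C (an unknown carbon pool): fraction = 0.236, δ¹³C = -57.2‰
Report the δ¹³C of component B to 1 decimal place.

Isotope mass balance: δ_bulk = Σ fᵢ·δᵢ.
-33.6 = 0.306×(-13.3) + 0.458×δ_B + 0.236×(-57.2)
0.458·δ_B = -33.6 − (-17.569) = -16.031
δ_B = -16.031 / 0.458 = -35.00‰

-35.0‰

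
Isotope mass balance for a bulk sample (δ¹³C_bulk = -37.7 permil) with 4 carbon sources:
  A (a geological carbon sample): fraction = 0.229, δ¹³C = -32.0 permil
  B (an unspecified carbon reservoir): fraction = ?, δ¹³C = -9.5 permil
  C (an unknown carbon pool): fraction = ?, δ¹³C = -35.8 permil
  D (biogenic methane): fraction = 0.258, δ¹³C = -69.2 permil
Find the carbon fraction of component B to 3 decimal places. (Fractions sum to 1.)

Let f_B and f_C be the unknown fractions; fractions sum to 1 so f_B + f_C = 0.513.
Mass balance: Σ fᵢ·δᵢ = δ_bulk ⇒ f_B·(-9.5) + f_C·(-35.8) = -37.7 − (-25.182) = -12.518
Substitute f_C = 0.513 − f_B:
f_B·(-9.5 − -35.8) = -12.518 − 0.513×(-35.8) = 5.847
f_B = 5.847 / 26.3 = 0.2223

0.222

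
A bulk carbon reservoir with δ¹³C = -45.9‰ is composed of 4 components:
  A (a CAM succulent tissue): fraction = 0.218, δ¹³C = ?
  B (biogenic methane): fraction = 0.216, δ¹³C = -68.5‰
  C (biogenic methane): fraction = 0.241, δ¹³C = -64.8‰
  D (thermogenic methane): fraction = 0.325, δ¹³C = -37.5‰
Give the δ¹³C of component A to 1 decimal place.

-15.1‰

Isotope mass balance: δ_bulk = Σ fᵢ·δᵢ.
-45.9 = 0.218×δ_A + 0.216×(-68.5) + 0.241×(-64.8) + 0.325×(-37.5)
0.218·δ_A = -45.9 − (-42.600) = -3.300
δ_A = -3.300 / 0.218 = -15.14‰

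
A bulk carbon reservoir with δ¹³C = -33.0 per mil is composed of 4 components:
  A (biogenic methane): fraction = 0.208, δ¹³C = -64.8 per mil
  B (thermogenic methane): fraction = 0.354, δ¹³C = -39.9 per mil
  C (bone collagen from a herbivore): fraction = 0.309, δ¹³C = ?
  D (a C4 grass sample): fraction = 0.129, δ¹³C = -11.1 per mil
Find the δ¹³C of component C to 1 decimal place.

Isotope mass balance: δ_bulk = Σ fᵢ·δᵢ.
-33.0 = 0.208×(-64.8) + 0.354×(-39.9) + 0.309×δ_C + 0.129×(-11.1)
0.309·δ_C = -33.0 − (-29.035) = -3.965
δ_C = -3.965 / 0.309 = -12.83 per mil

-12.8 per mil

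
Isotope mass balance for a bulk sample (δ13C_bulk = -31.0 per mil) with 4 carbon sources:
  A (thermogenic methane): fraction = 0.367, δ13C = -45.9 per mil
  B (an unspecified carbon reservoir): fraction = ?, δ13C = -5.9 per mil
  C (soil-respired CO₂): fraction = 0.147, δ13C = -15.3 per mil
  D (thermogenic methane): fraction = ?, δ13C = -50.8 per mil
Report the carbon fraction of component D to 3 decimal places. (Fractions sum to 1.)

Let f_D and f_B be the unknown fractions; fractions sum to 1 so f_D + f_B = 0.486.
Mass balance: Σ fᵢ·δᵢ = δ_bulk ⇒ f_D·(-50.8) + f_B·(-5.9) = -31.0 − (-19.094) = -11.906
Substitute f_B = 0.486 − f_D:
f_D·(-50.8 − -5.9) = -11.906 − 0.486×(-5.9) = -9.038
f_D = -9.038 / -44.9 = 0.2013

0.201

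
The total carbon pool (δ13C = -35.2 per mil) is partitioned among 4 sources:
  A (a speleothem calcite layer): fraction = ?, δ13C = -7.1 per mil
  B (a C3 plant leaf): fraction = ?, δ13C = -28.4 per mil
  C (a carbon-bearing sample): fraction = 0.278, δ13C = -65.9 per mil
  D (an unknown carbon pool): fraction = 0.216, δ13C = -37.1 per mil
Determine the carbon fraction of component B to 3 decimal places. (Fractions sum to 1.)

Let f_B and f_A be the unknown fractions; fractions sum to 1 so f_B + f_A = 0.506.
Mass balance: Σ fᵢ·δᵢ = δ_bulk ⇒ f_B·(-28.4) + f_A·(-7.1) = -35.2 − (-26.334) = -8.866
Substitute f_A = 0.506 − f_B:
f_B·(-28.4 − -7.1) = -8.866 − 0.506×(-7.1) = -5.274
f_B = -5.274 / -21.3 = 0.2476

0.248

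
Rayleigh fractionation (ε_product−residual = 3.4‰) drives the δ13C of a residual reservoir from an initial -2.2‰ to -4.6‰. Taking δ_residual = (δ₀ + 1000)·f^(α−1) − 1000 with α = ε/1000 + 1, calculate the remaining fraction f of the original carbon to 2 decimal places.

0.49

α − 1 = ε/1000 = 0.0034
(δ_res + 1000)/(δ₀ + 1000) = (-4.6 + 1000)/(-2.2 + 1000) = 995.4/997.8 = 0.997595
f = 0.997595^(1/0.0034) = exp(ln(0.997595)/0.0034) = exp(-0.00241/0.0034)
f = exp(-0.7083) = 0.4925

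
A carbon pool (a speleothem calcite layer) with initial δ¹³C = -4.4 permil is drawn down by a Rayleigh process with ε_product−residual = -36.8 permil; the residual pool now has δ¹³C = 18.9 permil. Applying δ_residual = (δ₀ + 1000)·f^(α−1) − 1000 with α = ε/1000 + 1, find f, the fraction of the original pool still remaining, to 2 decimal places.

0.53

α − 1 = ε/1000 = -0.0368
(δ_res + 1000)/(δ₀ + 1000) = (18.9 + 1000)/(-4.4 + 1000) = 1018.9/995.6 = 1.023403
f = 1.023403^(1/-0.0368) = exp(ln(1.023403)/-0.0368) = exp(0.02313/-0.0368)
f = exp(-0.6286) = 0.5333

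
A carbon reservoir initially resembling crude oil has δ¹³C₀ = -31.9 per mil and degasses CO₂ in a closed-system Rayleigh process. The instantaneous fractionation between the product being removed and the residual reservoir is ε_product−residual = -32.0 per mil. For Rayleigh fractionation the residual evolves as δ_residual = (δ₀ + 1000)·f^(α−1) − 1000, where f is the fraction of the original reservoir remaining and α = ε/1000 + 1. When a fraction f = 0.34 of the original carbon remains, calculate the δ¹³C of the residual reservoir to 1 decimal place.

Rayleigh residual: δ_res = (δ₀ + 1000)·f^(α−1) − 1000
α = ε/1000 + 1 = 0.96800, so α − 1 = -0.03200
f^(α−1) = 0.34^(-0.03200) = 1.035125
δ_res = (-31.9 + 1000) × 1.035125 − 1000 = 1002.104 − 1000 = 2.10 per mil

2.1 per mil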